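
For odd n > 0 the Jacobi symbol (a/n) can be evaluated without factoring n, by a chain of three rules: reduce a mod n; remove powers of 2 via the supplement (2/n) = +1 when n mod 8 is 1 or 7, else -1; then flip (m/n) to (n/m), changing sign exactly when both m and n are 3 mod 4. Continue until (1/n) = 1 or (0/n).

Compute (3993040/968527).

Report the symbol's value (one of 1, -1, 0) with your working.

(3993040/968527): 3993040 mod 968527 = 118932, so (3993040/968527) = (118932/968527)
factor out 2^2: 118932 = 2^2·29733; with 968527 mod 8 = 7, (2/968527) = +1; sign now +1; continue with (29733/968527)
flip (29733/968527) -> (968527/29733): both odd, 29733 mod 4 = 1, 968527 mod 4 = 3, so the flip contributes +1; sign now +1
(968527/29733): 968527 mod 29733 = 17071, so (968527/29733) = (17071/29733)
flip (17071/29733) -> (29733/17071): both odd, 17071 mod 4 = 3, 29733 mod 4 = 1, so the flip contributes +1; sign now +1
(29733/17071): 29733 mod 17071 = 12662, so (29733/17071) = (12662/17071)
factor out 2^1: 12662 = 2^1·6331; with 17071 mod 8 = 7, (2/17071) = +1; sign now +1; continue with (6331/17071)
flip (6331/17071) -> (17071/6331): both odd, 6331 mod 4 = 3, 17071 mod 4 = 3, so the flip contributes -1; sign now -1
(17071/6331): 17071 mod 6331 = 4409, so (17071/6331) = (4409/6331)
flip (4409/6331) -> (6331/4409): both odd, 4409 mod 4 = 1, 6331 mod 4 = 3, so the flip contributes +1; sign now -1
(6331/4409): 6331 mod 4409 = 1922, so (6331/4409) = (1922/4409)
factor out 2^1: 1922 = 2^1·961; with 4409 mod 8 = 1, (2/4409) = +1; sign now -1; continue with (961/4409)
flip (961/4409) -> (4409/961): both odd, 961 mod 4 = 1, 4409 mod 4 = 1, so the flip contributes +1; sign now -1
(4409/961): 4409 mod 961 = 565, so (4409/961) = (565/961)
flip (565/961) -> (961/565): both odd, 565 mod 4 = 1, 961 mod 4 = 1, so the flip contributes +1; sign now -1
(961/565): 961 mod 565 = 396, so (961/565) = (396/565)
factor out 2^2: 396 = 2^2·99; with 565 mod 8 = 5, (2/565) = -1; sign now -1; continue with (99/565)
flip (99/565) -> (565/99): both odd, 99 mod 4 = 3, 565 mod 4 = 1, so the flip contributes +1; sign now -1
(565/99): 565 mod 99 = 70, so (565/99) = (70/99)
factor out 2^1: 70 = 2^1·35; with 99 mod 8 = 3, (2/99) = -1; sign now +1; continue with (35/99)
flip (35/99) -> (99/35): both odd, 35 mod 4 = 3, 99 mod 4 = 3, so the flip contributes -1; sign now -1
(99/35): 99 mod 35 = 29, so (99/35) = (29/35)
flip (29/35) -> (35/29): both odd, 29 mod 4 = 1, 35 mod 4 = 3, so the flip contributes +1; sign now -1
(35/29): 35 mod 29 = 6, so (35/29) = (6/29)
factor out 2^1: 6 = 2^1·3; with 29 mod 8 = 5, (2/29) = -1; sign now +1; continue with (3/29)
flip (3/29) -> (29/3): both odd, 3 mod 4 = 3, 29 mod 4 = 1, so the flip contributes +1; sign now +1
(29/3): 29 mod 3 = 2, so (29/3) = (2/3)
factor out 2^1: 2 = 2^1·1; with 3 mod 8 = 3, (2/3) = -1; sign now -1; continue with (1/3)
reached (1/3) = 1, so the symbol is -1

-1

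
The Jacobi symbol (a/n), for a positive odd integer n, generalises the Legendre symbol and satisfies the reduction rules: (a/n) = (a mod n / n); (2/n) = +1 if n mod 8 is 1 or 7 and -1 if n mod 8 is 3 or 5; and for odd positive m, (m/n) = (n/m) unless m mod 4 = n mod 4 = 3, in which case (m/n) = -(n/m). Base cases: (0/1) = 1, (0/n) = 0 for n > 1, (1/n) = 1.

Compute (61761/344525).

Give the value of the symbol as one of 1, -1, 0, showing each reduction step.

1

flip (61761/344525) -> (344525/61761): both odd, 61761 mod 4 = 1, 344525 mod 4 = 1, so the flip contributes +1; sign now +1
(344525/61761): 344525 mod 61761 = 35720, so (344525/61761) = (35720/61761)
factor out 2^3: 35720 = 2^3·4465; with 61761 mod 8 = 1, (2/61761) = +1; sign now +1; continue with (4465/61761)
flip (4465/61761) -> (61761/4465): both odd, 4465 mod 4 = 1, 61761 mod 4 = 1, so the flip contributes +1; sign now +1
(61761/4465): 61761 mod 4465 = 3716, so (61761/4465) = (3716/4465)
factor out 2^2: 3716 = 2^2·929; with 4465 mod 8 = 1, (2/4465) = +1; sign now +1; continue with (929/4465)
flip (929/4465) -> (4465/929): both odd, 929 mod 4 = 1, 4465 mod 4 = 1, so the flip contributes +1; sign now +1
(4465/929): 4465 mod 929 = 749, so (4465/929) = (749/929)
flip (749/929) -> (929/749): both odd, 749 mod 4 = 1, 929 mod 4 = 1, so the flip contributes +1; sign now +1
(929/749): 929 mod 749 = 180, so (929/749) = (180/749)
factor out 2^2: 180 = 2^2·45; with 749 mod 8 = 5, (2/749) = -1; sign now +1; continue with (45/749)
flip (45/749) -> (749/45): both odd, 45 mod 4 = 1, 749 mod 4 = 1, so the flip contributes +1; sign now +1
(749/45): 749 mod 45 = 29, so (749/45) = (29/45)
flip (29/45) -> (45/29): both odd, 29 mod 4 = 1, 45 mod 4 = 1, so the flip contributes +1; sign now +1
(45/29): 45 mod 29 = 16, so (45/29) = (16/29)
factor out 2^4: 16 = 2^4·1; with 29 mod 8 = 5, (2/29) = -1; sign now +1; continue with (1/29)
reached (1/29) = 1, so the symbol is +1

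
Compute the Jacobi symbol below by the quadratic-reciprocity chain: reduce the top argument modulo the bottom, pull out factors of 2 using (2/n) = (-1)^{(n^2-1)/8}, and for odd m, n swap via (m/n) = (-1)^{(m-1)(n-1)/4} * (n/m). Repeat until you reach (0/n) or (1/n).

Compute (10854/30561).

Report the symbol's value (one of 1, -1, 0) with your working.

0

factor out 2^1: 10854 = 2^1·5427; with 30561 mod 8 = 1, (2/30561) = +1; sign now +1; continue with (5427/30561)
flip (5427/30561) -> (30561/5427): both odd, 5427 mod 4 = 3, 30561 mod 4 = 1, so the flip contributes +1; sign now +1
(30561/5427): 30561 mod 5427 = 3426, so (30561/5427) = (3426/5427)
factor out 2^1: 3426 = 2^1·1713; with 5427 mod 8 = 3, (2/5427) = -1; sign now -1; continue with (1713/5427)
flip (1713/5427) -> (5427/1713): both odd, 1713 mod 4 = 1, 5427 mod 4 = 3, so the flip contributes +1; sign now -1
(5427/1713): 5427 mod 1713 = 288, so (5427/1713) = (288/1713)
factor out 2^5: 288 = 2^5·9; with 1713 mod 8 = 1, (2/1713) = +1; sign now -1; continue with (9/1713)
flip (9/1713) -> (1713/9): both odd, 9 mod 4 = 1, 1713 mod 4 = 1, so the flip contributes +1; sign now -1
(1713/9): 1713 mod 9 = 3, so (1713/9) = (3/9)
flip (3/9) -> (9/3): both odd, 3 mod 4 = 3, 9 mod 4 = 1, so the flip contributes +1; sign now -1
(9/3): 9 mod 3 = 0, so (9/3) = (0/3)
reached (0/3); gcd(a, n) > 1, so (0/3) = 0 and the symbol is 0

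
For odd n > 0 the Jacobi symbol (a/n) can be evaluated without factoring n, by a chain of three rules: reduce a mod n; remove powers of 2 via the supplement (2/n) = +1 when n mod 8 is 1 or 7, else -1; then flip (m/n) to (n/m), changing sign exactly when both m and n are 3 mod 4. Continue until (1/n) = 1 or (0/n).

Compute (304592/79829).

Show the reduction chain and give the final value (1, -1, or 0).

-1

(304592/79829) = (65105/79829)   [reduce mod 79829]
reciprocity: (65105/79829) = +1·(79829/65105) since 65105 mod 4 = 1, 79829 mod 4 = 1; sign now +1
(79829/65105) = (14724/65105)   [reduce mod 65105]
14724 = 2^2·3681; (2/65105) = +1 since 65105 mod 8 = 1, so (14724/65105) = (+1)^2·(3681/65105); sign now +1
reciprocity: (3681/65105) = +1·(65105/3681) since 3681 mod 4 = 1, 65105 mod 4 = 1; sign now +1
(65105/3681) = (2528/3681)   [reduce mod 3681]
2528 = 2^5·79; (2/3681) = +1 since 3681 mod 8 = 1, so (2528/3681) = (+1)^5·(79/3681); sign now +1
reciprocity: (79/3681) = +1·(3681/79) since 79 mod 4 = 3, 3681 mod 4 = 1; sign now +1
(3681/79) = (47/79)   [reduce mod 79]
reciprocity: (47/79) = -1·(79/47) since 47 mod 4 = 3, 79 mod 4 = 3; sign now -1
(79/47) = (32/47)   [reduce mod 47]
32 = 2^5·1; (2/47) = +1 since 47 mod 8 = 7, so (32/47) = (+1)^5·(1/47); sign now -1
(1/47) = 1; final value = sign = -1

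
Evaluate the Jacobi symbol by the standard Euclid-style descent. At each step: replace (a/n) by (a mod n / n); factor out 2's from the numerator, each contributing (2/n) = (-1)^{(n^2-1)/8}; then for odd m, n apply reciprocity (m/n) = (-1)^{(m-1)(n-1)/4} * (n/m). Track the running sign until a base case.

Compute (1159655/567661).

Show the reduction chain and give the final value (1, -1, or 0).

(1159655/567661) = (24333/567661)   [reduce mod 567661]
reciprocity: (24333/567661) = +1·(567661/24333) since 24333 mod 4 = 1, 567661 mod 4 = 1; sign now +1
(567661/24333) = (8002/24333)   [reduce mod 24333]
8002 = 2^1·4001; (2/24333) = -1 since 24333 mod 8 = 5, so (8002/24333) = (-1)^1·(4001/24333); sign now -1
reciprocity: (4001/24333) = +1·(24333/4001) since 4001 mod 4 = 1, 24333 mod 4 = 1; sign now -1
(24333/4001) = (327/4001)   [reduce mod 4001]
reciprocity: (327/4001) = +1·(4001/327) since 327 mod 4 = 3, 4001 mod 4 = 1; sign now -1
(4001/327) = (77/327)   [reduce mod 327]
reciprocity: (77/327) = +1·(327/77) since 77 mod 4 = 1, 327 mod 4 = 3; sign now -1
(327/77) = (19/77)   [reduce mod 77]
reciprocity: (19/77) = +1·(77/19) since 19 mod 4 = 3, 77 mod 4 = 1; sign now -1
(77/19) = (1/19)   [reduce mod 19]
(1/19) = 1; final value = sign = -1

-1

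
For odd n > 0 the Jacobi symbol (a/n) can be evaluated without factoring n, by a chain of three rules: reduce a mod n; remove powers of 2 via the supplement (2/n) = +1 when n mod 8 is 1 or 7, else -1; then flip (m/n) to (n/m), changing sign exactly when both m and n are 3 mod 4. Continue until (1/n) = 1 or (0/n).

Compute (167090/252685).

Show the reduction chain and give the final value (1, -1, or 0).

factor out 2^1: 167090 = 2^1·83545; with 252685 mod 8 = 5, (2/252685) = -1; sign now -1; continue with (83545/252685)
flip (83545/252685) -> (252685/83545): both odd, 83545 mod 4 = 1, 252685 mod 4 = 1, so the flip contributes +1; sign now -1
(252685/83545): 252685 mod 83545 = 2050, so (252685/83545) = (2050/83545)
factor out 2^1: 2050 = 2^1·1025; with 83545 mod 8 = 1, (2/83545) = +1; sign now -1; continue with (1025/83545)
flip (1025/83545) -> (83545/1025): both odd, 1025 mod 4 = 1, 83545 mod 4 = 1, so the flip contributes +1; sign now -1
(83545/1025): 83545 mod 1025 = 520, so (83545/1025) = (520/1025)
factor out 2^3: 520 = 2^3·65; with 1025 mod 8 = 1, (2/1025) = +1; sign now -1; continue with (65/1025)
flip (65/1025) -> (1025/65): both odd, 65 mod 4 = 1, 1025 mod 4 = 1, so the flip contributes +1; sign now -1
(1025/65): 1025 mod 65 = 50, so (1025/65) = (50/65)
factor out 2^1: 50 = 2^1·25; with 65 mod 8 = 1, (2/65) = +1; sign now -1; continue with (25/65)
flip (25/65) -> (65/25): both odd, 25 mod 4 = 1, 65 mod 4 = 1, so the flip contributes +1; sign now -1
(65/25): 65 mod 25 = 15, so (65/25) = (15/25)
flip (15/25) -> (25/15): both odd, 15 mod 4 = 3, 25 mod 4 = 1, so the flip contributes +1; sign now -1
(25/15): 25 mod 15 = 10, so (25/15) = (10/15)
factor out 2^1: 10 = 2^1·5; with 15 mod 8 = 7, (2/15) = +1; sign now -1; continue with (5/15)
flip (5/15) -> (15/5): both odd, 5 mod 4 = 1, 15 mod 4 = 3, so the flip contributes +1; sign now -1
(15/5): 15 mod 5 = 0, so (15/5) = (0/5)
reached (0/5); gcd(a, n) > 1, so (0/5) = 0 and the symbol is 0

0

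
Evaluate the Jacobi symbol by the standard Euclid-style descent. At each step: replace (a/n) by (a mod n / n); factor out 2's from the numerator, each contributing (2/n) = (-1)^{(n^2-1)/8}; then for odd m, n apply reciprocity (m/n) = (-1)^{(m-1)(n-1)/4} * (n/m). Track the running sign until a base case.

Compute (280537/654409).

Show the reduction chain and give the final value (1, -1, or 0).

flip (280537/654409) -> (654409/280537): both odd, 280537 mod 4 = 1, 654409 mod 4 = 1, so the flip contributes +1; sign now +1
(654409/280537): 654409 mod 280537 = 93335, so (654409/280537) = (93335/280537)
flip (93335/280537) -> (280537/93335): both odd, 93335 mod 4 = 3, 280537 mod 4 = 1, so the flip contributes +1; sign now +1
(280537/93335): 280537 mod 93335 = 532, so (280537/93335) = (532/93335)
factor out 2^2: 532 = 2^2·133; with 93335 mod 8 = 7, (2/93335) = +1; sign now +1; continue with (133/93335)
flip (133/93335) -> (93335/133): both odd, 133 mod 4 = 1, 93335 mod 4 = 3, so the flip contributes +1; sign now +1
(93335/133): 93335 mod 133 = 102, so (93335/133) = (102/133)
factor out 2^1: 102 = 2^1·51; with 133 mod 8 = 5, (2/133) = -1; sign now -1; continue with (51/133)
flip (51/133) -> (133/51): both odd, 51 mod 4 = 3, 133 mod 4 = 1, so the flip contributes +1; sign now -1
(133/51): 133 mod 51 = 31, so (133/51) = (31/51)
flip (31/51) -> (51/31): both odd, 31 mod 4 = 3, 51 mod 4 = 3, so the flip contributes -1; sign now +1
(51/31): 51 mod 31 = 20, so (51/31) = (20/31)
factor out 2^2: 20 = 2^2·5; with 31 mod 8 = 7, (2/31) = +1; sign now +1; continue with (5/31)
flip (5/31) -> (31/5): both odd, 5 mod 4 = 1, 31 mod 4 = 3, so the flip contributes +1; sign now +1
(31/5): 31 mod 5 = 1, so (31/5) = (1/5)
reached (1/5) = 1, so the symbol is +1

1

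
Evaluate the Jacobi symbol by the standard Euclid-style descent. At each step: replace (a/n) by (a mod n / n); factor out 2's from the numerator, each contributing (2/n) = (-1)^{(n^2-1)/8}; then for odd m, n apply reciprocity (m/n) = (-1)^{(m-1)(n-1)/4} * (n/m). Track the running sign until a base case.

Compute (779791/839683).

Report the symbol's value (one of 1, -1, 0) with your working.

1

flip (779791/839683) -> (839683/779791): both odd, 779791 mod 4 = 3, 839683 mod 4 = 3, so the flip contributes -1; sign now -1
(839683/779791): 839683 mod 779791 = 59892, so (839683/779791) = (59892/779791)
factor out 2^2: 59892 = 2^2·14973; with 779791 mod 8 = 7, (2/779791) = +1; sign now -1; continue with (14973/779791)
flip (14973/779791) -> (779791/14973): both odd, 14973 mod 4 = 1, 779791 mod 4 = 3, so the flip contributes +1; sign now -1
(779791/14973): 779791 mod 14973 = 1195, so (779791/14973) = (1195/14973)
flip (1195/14973) -> (14973/1195): both odd, 1195 mod 4 = 3, 14973 mod 4 = 1, so the flip contributes +1; sign now -1
(14973/1195): 14973 mod 1195 = 633, so (14973/1195) = (633/1195)
flip (633/1195) -> (1195/633): both odd, 633 mod 4 = 1, 1195 mod 4 = 3, so the flip contributes +1; sign now -1
(1195/633): 1195 mod 633 = 562, so (1195/633) = (562/633)
factor out 2^1: 562 = 2^1·281; with 633 mod 8 = 1, (2/633) = +1; sign now -1; continue with (281/633)
flip (281/633) -> (633/281): both odd, 281 mod 4 = 1, 633 mod 4 = 1, so the flip contributes +1; sign now -1
(633/281): 633 mod 281 = 71, so (633/281) = (71/281)
flip (71/281) -> (281/71): both odd, 71 mod 4 = 3, 281 mod 4 = 1, so the flip contributes +1; sign now -1
(281/71): 281 mod 71 = 68, so (281/71) = (68/71)
factor out 2^2: 68 = 2^2·17; with 71 mod 8 = 7, (2/71) = +1; sign now -1; continue with (17/71)
flip (17/71) -> (71/17): both odd, 17 mod 4 = 1, 71 mod 4 = 3, so the flip contributes +1; sign now -1
(71/17): 71 mod 17 = 3, so (71/17) = (3/17)
flip (3/17) -> (17/3): both odd, 3 mod 4 = 3, 17 mod 4 = 1, so the flip contributes +1; sign now -1
(17/3): 17 mod 3 = 2, so (17/3) = (2/3)
factor out 2^1: 2 = 2^1·1; with 3 mod 8 = 3, (2/3) = -1; sign now +1; continue with (1/3)
reached (1/3) = 1, so the symbol is +1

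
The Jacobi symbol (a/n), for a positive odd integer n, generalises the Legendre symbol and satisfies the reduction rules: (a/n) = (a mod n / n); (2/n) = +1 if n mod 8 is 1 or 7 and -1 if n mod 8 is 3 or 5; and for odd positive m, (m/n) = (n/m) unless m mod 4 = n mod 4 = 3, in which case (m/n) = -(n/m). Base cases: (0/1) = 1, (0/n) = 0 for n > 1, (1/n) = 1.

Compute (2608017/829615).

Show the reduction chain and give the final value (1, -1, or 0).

-1

(2608017/829615): 2608017 mod 829615 = 119172, so (2608017/829615) = (119172/829615)
factor out 2^2: 119172 = 2^2·29793; with 829615 mod 8 = 7, (2/829615) = +1; sign now +1; continue with (29793/829615)
flip (29793/829615) -> (829615/29793): both odd, 29793 mod 4 = 1, 829615 mod 4 = 3, so the flip contributes +1; sign now +1
(829615/29793): 829615 mod 29793 = 25204, so (829615/29793) = (25204/29793)
factor out 2^2: 25204 = 2^2·6301; with 29793 mod 8 = 1, (2/29793) = +1; sign now +1; continue with (6301/29793)
flip (6301/29793) -> (29793/6301): both odd, 6301 mod 4 = 1, 29793 mod 4 = 1, so the flip contributes +1; sign now +1
(29793/6301): 29793 mod 6301 = 4589, so (29793/6301) = (4589/6301)
flip (4589/6301) -> (6301/4589): both odd, 4589 mod 4 = 1, 6301 mod 4 = 1, so the flip contributes +1; sign now +1
(6301/4589): 6301 mod 4589 = 1712, so (6301/4589) = (1712/4589)
factor out 2^4: 1712 = 2^4·107; with 4589 mod 8 = 5, (2/4589) = -1; sign now +1; continue with (107/4589)
flip (107/4589) -> (4589/107): both odd, 107 mod 4 = 3, 4589 mod 4 = 1, so the flip contributes +1; sign now +1
(4589/107): 4589 mod 107 = 95, so (4589/107) = (95/107)
flip (95/107) -> (107/95): both odd, 95 mod 4 = 3, 107 mod 4 = 3, so the flip contributes -1; sign now -1
(107/95): 107 mod 95 = 12, so (107/95) = (12/95)
factor out 2^2: 12 = 2^2·3; with 95 mod 8 = 7, (2/95) = +1; sign now -1; continue with (3/95)
flip (3/95) -> (95/3): both odd, 3 mod 4 = 3, 95 mod 4 = 3, so the flip contributes -1; sign now +1
(95/3): 95 mod 3 = 2, so (95/3) = (2/3)
factor out 2^1: 2 = 2^1·1; with 3 mod 8 = 3, (2/3) = -1; sign now -1; continue with (1/3)
reached (1/3) = 1, so the symbol is -1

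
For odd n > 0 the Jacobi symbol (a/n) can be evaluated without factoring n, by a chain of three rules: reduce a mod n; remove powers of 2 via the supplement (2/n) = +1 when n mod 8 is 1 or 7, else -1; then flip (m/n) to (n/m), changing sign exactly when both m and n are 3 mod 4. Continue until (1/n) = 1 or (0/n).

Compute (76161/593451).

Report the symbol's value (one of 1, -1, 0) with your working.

0

reciprocity: (76161/593451) = +1·(593451/76161) since 76161 mod 4 = 1, 593451 mod 4 = 3; sign now +1
(593451/76161) = (60324/76161)   [reduce mod 76161]
60324 = 2^2·15081; (2/76161) = +1 since 76161 mod 8 = 1, so (60324/76161) = (+1)^2·(15081/76161); sign now +1
reciprocity: (15081/76161) = +1·(76161/15081) since 15081 mod 4 = 1, 76161 mod 4 = 1; sign now +1
(76161/15081) = (756/15081)   [reduce mod 15081]
756 = 2^2·189; (2/15081) = +1 since 15081 mod 8 = 1, so (756/15081) = (+1)^2·(189/15081); sign now +1
reciprocity: (189/15081) = +1·(15081/189) since 189 mod 4 = 1, 15081 mod 4 = 1; sign now +1
(15081/189) = (150/189)   [reduce mod 189]
150 = 2^1·75; (2/189) = -1 since 189 mod 8 = 5, so (150/189) = (-1)^1·(75/189); sign now -1
reciprocity: (75/189) = +1·(189/75) since 75 mod 4 = 3, 189 mod 4 = 1; sign now -1
(189/75) = (39/75)   [reduce mod 75]
reciprocity: (39/75) = -1·(75/39) since 39 mod 4 = 3, 75 mod 4 = 3; sign now +1
(75/39) = (36/39)   [reduce mod 39]
36 = 2^2·9; (2/39) = +1 since 39 mod 8 = 7, so (36/39) = (+1)^2·(9/39); sign now +1
reciprocity: (9/39) = +1·(39/9) since 9 mod 4 = 1, 39 mod 4 = 3; sign now +1
(39/9) = (3/9)   [reduce mod 9]
reciprocity: (3/9) = +1·(9/3) since 3 mod 4 = 3, 9 mod 4 = 1; sign now +1
(9/3) = (0/3)   [reduce mod 3]
(0/3) = 0   [gcd(a, n) > 1]; final value = 0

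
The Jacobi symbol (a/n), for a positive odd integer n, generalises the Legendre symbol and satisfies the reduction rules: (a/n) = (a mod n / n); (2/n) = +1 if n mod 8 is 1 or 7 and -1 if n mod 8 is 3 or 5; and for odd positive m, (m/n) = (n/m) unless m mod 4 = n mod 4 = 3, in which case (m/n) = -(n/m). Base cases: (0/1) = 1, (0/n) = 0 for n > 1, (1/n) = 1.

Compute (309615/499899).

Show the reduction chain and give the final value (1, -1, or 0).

reciprocity: (309615/499899) = -1·(499899/309615) since 309615 mod 4 = 3, 499899 mod 4 = 3; sign now -1
(499899/309615) = (190284/309615)   [reduce mod 309615]
190284 = 2^2·47571; (2/309615) = +1 since 309615 mod 8 = 7, so (190284/309615) = (+1)^2·(47571/309615); sign now -1
reciprocity: (47571/309615) = -1·(309615/47571) since 47571 mod 4 = 3, 309615 mod 4 = 3; sign now +1
(309615/47571) = (24189/47571)   [reduce mod 47571]
reciprocity: (24189/47571) = +1·(47571/24189) since 24189 mod 4 = 1, 47571 mod 4 = 3; sign now +1
(47571/24189) = (23382/24189)   [reduce mod 24189]
23382 = 2^1·11691; (2/24189) = -1 since 24189 mod 8 = 5, so (23382/24189) = (-1)^1·(11691/24189); sign now -1
reciprocity: (11691/24189) = +1·(24189/11691) since 11691 mod 4 = 3, 24189 mod 4 = 1; sign now -1
(24189/11691) = (807/11691)   [reduce mod 11691]
reciprocity: (807/11691) = -1·(11691/807) since 807 mod 4 = 3, 11691 mod 4 = 3; sign now +1
(11691/807) = (393/807)   [reduce mod 807]
reciprocity: (393/807) = +1·(807/393) since 393 mod 4 = 1, 807 mod 4 = 3; sign now +1
(807/393) = (21/393)   [reduce mod 393]
reciprocity: (21/393) = +1·(393/21) since 21 mod 4 = 1, 393 mod 4 = 1; sign now +1
(393/21) = (15/21)   [reduce mod 21]
reciprocity: (15/21) = +1·(21/15) since 15 mod 4 = 3, 21 mod 4 = 1; sign now +1
(21/15) = (6/15)   [reduce mod 15]
6 = 2^1·3; (2/15) = +1 since 15 mod 8 = 7, so (6/15) = (+1)^1·(3/15); sign now +1
reciprocity: (3/15) = -1·(15/3) since 3 mod 4 = 3, 15 mod 4 = 3; sign now -1
(15/3) = (0/3)   [reduce mod 3]
(0/3) = 0   [gcd(a, n) > 1]; final value = 0

0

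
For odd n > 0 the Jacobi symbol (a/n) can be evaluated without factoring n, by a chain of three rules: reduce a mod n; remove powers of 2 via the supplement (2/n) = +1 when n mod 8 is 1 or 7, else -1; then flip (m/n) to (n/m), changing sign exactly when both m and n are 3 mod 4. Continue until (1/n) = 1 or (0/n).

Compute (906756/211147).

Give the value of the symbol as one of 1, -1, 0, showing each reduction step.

0

(906756/211147) = (62168/211147)   [reduce mod 211147]
62168 = 2^3·7771; (2/211147) = -1 since 211147 mod 8 = 3, so (62168/211147) = (-1)^3·(7771/211147); sign now -1
reciprocity: (7771/211147) = -1·(211147/7771) since 7771 mod 4 = 3, 211147 mod 4 = 3; sign now +1
(211147/7771) = (1330/7771)   [reduce mod 7771]
1330 = 2^1·665; (2/7771) = -1 since 7771 mod 8 = 3, so (1330/7771) = (-1)^1·(665/7771); sign now -1
reciprocity: (665/7771) = +1·(7771/665) since 665 mod 4 = 1, 7771 mod 4 = 3; sign now -1
(7771/665) = (456/665)   [reduce mod 665]
456 = 2^3·57; (2/665) = +1 since 665 mod 8 = 1, so (456/665) = (+1)^3·(57/665); sign now -1
reciprocity: (57/665) = +1·(665/57) since 57 mod 4 = 1, 665 mod 4 = 1; sign now -1
(665/57) = (38/57)   [reduce mod 57]
38 = 2^1·19; (2/57) = +1 since 57 mod 8 = 1, so (38/57) = (+1)^1·(19/57); sign now -1
reciprocity: (19/57) = +1·(57/19) since 19 mod 4 = 3, 57 mod 4 = 1; sign now -1
(57/19) = (0/19)   [reduce mod 19]
(0/19) = 0   [gcd(a, n) > 1]; final value = 0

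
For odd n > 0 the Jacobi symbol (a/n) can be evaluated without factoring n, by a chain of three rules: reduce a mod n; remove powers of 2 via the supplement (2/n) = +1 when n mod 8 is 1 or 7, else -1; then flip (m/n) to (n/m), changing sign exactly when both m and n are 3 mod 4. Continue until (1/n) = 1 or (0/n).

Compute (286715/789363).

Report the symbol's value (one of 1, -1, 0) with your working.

1

reciprocity: (286715/789363) = -1·(789363/286715) since 286715 mod 4 = 3, 789363 mod 4 = 3; sign now -1
(789363/286715) = (215933/286715)   [reduce mod 286715]
reciprocity: (215933/286715) = +1·(286715/215933) since 215933 mod 4 = 1, 286715 mod 4 = 3; sign now -1
(286715/215933) = (70782/215933)   [reduce mod 215933]
70782 = 2^1·35391; (2/215933) = -1 since 215933 mod 8 = 5, so (70782/215933) = (-1)^1·(35391/215933); sign now +1
reciprocity: (35391/215933) = +1·(215933/35391) since 35391 mod 4 = 3, 215933 mod 4 = 1; sign now +1
(215933/35391) = (3587/35391)   [reduce mod 35391]
reciprocity: (3587/35391) = -1·(35391/3587) since 3587 mod 4 = 3, 35391 mod 4 = 3; sign now -1
(35391/3587) = (3108/3587)   [reduce mod 3587]
3108 = 2^2·777; (2/3587) = -1 since 3587 mod 8 = 3, so (3108/3587) = (-1)^2·(777/3587); sign now -1
reciprocity: (777/3587) = +1·(3587/777) since 777 mod 4 = 1, 3587 mod 4 = 3; sign now -1
(3587/777) = (479/777)   [reduce mod 777]
reciprocity: (479/777) = +1·(777/479) since 479 mod 4 = 3, 777 mod 4 = 1; sign now -1
(777/479) = (298/479)   [reduce mod 479]
298 = 2^1·149; (2/479) = +1 since 479 mod 8 = 7, so (298/479) = (+1)^1·(149/479); sign now -1
reciprocity: (149/479) = +1·(479/149) since 149 mod 4 = 1, 479 mod 4 = 3; sign now -1
(479/149) = (32/149)   [reduce mod 149]
32 = 2^5·1; (2/149) = -1 since 149 mod 8 = 5, so (32/149) = (-1)^5·(1/149); sign now +1
(1/149) = 1; final value = sign = +1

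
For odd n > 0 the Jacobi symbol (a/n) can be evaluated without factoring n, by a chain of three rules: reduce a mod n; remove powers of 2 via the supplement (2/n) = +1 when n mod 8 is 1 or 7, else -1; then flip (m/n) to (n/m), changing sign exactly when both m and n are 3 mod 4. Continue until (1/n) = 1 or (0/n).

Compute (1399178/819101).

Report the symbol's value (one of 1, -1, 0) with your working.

(1399178/819101) = (580077/819101)   [reduce mod 819101]
reciprocity: (580077/819101) = +1·(819101/580077) since 580077 mod 4 = 1, 819101 mod 4 = 1; sign now +1
(819101/580077) = (239024/580077)   [reduce mod 580077]
239024 = 2^4·14939; (2/580077) = -1 since 580077 mod 8 = 5, so (239024/580077) = (-1)^4·(14939/580077); sign now +1
reciprocity: (14939/580077) = +1·(580077/14939) since 14939 mod 4 = 3, 580077 mod 4 = 1; sign now +1
(580077/14939) = (12395/14939)   [reduce mod 14939]
reciprocity: (12395/14939) = -1·(14939/12395) since 12395 mod 4 = 3, 14939 mod 4 = 3; sign now -1
(14939/12395) = (2544/12395)   [reduce mod 12395]
2544 = 2^4·159; (2/12395) = -1 since 12395 mod 8 = 3, so (2544/12395) = (-1)^4·(159/12395); sign now -1
reciprocity: (159/12395) = -1·(12395/159) since 159 mod 4 = 3, 12395 mod 4 = 3; sign now +1
(12395/159) = (152/159)   [reduce mod 159]
152 = 2^3·19; (2/159) = +1 since 159 mod 8 = 7, so (152/159) = (+1)^3·(19/159); sign now +1
reciprocity: (19/159) = -1·(159/19) since 19 mod 4 = 3, 159 mod 4 = 3; sign now -1
(159/19) = (7/19)   [reduce mod 19]
reciprocity: (7/19) = -1·(19/7) since 7 mod 4 = 3, 19 mod 4 = 3; sign now +1
(19/7) = (5/7)   [reduce mod 7]
reciprocity: (5/7) = +1·(7/5) since 5 mod 4 = 1, 7 mod 4 = 3; sign now +1
(7/5) = (2/5)   [reduce mod 5]
2 = 2^1·1; (2/5) = -1 since 5 mod 8 = 5, so (2/5) = (-1)^1·(1/5); sign now -1
(1/5) = 1; final value = sign = -1

-1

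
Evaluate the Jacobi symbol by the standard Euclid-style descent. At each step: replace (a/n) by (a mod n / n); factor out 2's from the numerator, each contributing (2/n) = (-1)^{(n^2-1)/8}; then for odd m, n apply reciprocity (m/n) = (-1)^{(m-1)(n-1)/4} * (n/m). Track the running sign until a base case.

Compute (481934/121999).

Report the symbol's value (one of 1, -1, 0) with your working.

(481934/121999) = (115937/121999)   [reduce mod 121999]
reciprocity: (115937/121999) = +1·(121999/115937) since 115937 mod 4 = 1, 121999 mod 4 = 3; sign now +1
(121999/115937) = (6062/115937)   [reduce mod 115937]
6062 = 2^1·3031; (2/115937) = +1 since 115937 mod 8 = 1, so (6062/115937) = (+1)^1·(3031/115937); sign now +1
reciprocity: (3031/115937) = +1·(115937/3031) since 3031 mod 4 = 3, 115937 mod 4 = 1; sign now +1
(115937/3031) = (759/3031)   [reduce mod 3031]
reciprocity: (759/3031) = -1·(3031/759) since 759 mod 4 = 3, 3031 mod 4 = 3; sign now -1
(3031/759) = (754/759)   [reduce mod 759]
754 = 2^1·377; (2/759) = +1 since 759 mod 8 = 7, so (754/759) = (+1)^1·(377/759); sign now -1
reciprocity: (377/759) = +1·(759/377) since 377 mod 4 = 1, 759 mod 4 = 3; sign now -1
(759/377) = (5/377)   [reduce mod 377]
reciprocity: (5/377) = +1·(377/5) since 5 mod 4 = 1, 377 mod 4 = 1; sign now -1
(377/5) = (2/5)   [reduce mod 5]
2 = 2^1·1; (2/5) = -1 since 5 mod 8 = 5, so (2/5) = (-1)^1·(1/5); sign now +1
(1/5) = 1; final value = sign = +1

1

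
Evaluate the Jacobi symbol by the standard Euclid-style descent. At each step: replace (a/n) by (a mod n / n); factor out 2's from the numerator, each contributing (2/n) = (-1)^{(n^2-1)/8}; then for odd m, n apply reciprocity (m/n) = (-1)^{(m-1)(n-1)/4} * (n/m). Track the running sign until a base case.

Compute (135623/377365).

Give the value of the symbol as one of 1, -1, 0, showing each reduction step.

flip (135623/377365) -> (377365/135623): both odd, 135623 mod 4 = 3, 377365 mod 4 = 1, so the flip contributes +1; sign now +1
(377365/135623): 377365 mod 135623 = 106119, so (377365/135623) = (106119/135623)
flip (106119/135623) -> (135623/106119): both odd, 106119 mod 4 = 3, 135623 mod 4 = 3, so the flip contributes -1; sign now -1
(135623/106119): 135623 mod 106119 = 29504, so (135623/106119) = (29504/106119)
factor out 2^6: 29504 = 2^6·461; with 106119 mod 8 = 7, (2/106119) = +1; sign now -1; continue with (461/106119)
flip (461/106119) -> (106119/461): both odd, 461 mod 4 = 1, 106119 mod 4 = 3, so the flip contributes +1; sign now -1
(106119/461): 106119 mod 461 = 89, so (106119/461) = (89/461)
flip (89/461) -> (461/89): both odd, 89 mod 4 = 1, 461 mod 4 = 1, so the flip contributes +1; sign now -1
(461/89): 461 mod 89 = 16, so (461/89) = (16/89)
factor out 2^4: 16 = 2^4·1; with 89 mod 8 = 1, (2/89) = +1; sign now -1; continue with (1/89)
reached (1/89) = 1, so the symbol is -1

-1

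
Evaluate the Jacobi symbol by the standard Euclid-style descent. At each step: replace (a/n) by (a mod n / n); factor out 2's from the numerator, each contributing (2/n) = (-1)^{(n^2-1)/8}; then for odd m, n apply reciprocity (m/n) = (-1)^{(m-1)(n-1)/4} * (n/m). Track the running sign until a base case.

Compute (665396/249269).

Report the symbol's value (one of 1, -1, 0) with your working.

-1

(665396/249269) = (166858/249269)   [reduce mod 249269]
166858 = 2^1·83429; (2/249269) = -1 since 249269 mod 8 = 5, so (166858/249269) = (-1)^1·(83429/249269); sign now -1
reciprocity: (83429/249269) = +1·(249269/83429) since 83429 mod 4 = 1, 249269 mod 4 = 1; sign now -1
(249269/83429) = (82411/83429)   [reduce mod 83429]
reciprocity: (82411/83429) = +1·(83429/82411) since 82411 mod 4 = 3, 83429 mod 4 = 1; sign now -1
(83429/82411) = (1018/82411)   [reduce mod 82411]
1018 = 2^1·509; (2/82411) = -1 since 82411 mod 8 = 3, so (1018/82411) = (-1)^1·(509/82411); sign now +1
reciprocity: (509/82411) = +1·(82411/509) since 509 mod 4 = 1, 82411 mod 4 = 3; sign now +1
(82411/509) = (462/509)   [reduce mod 509]
462 = 2^1·231; (2/509) = -1 since 509 mod 8 = 5, so (462/509) = (-1)^1·(231/509); sign now -1
reciprocity: (231/509) = +1·(509/231) since 231 mod 4 = 3, 509 mod 4 = 1; sign now -1
(509/231) = (47/231)   [reduce mod 231]
reciprocity: (47/231) = -1·(231/47) since 47 mod 4 = 3, 231 mod 4 = 3; sign now +1
(231/47) = (43/47)   [reduce mod 47]
reciprocity: (43/47) = -1·(47/43) since 43 mod 4 = 3, 47 mod 4 = 3; sign now -1
(47/43) = (4/43)   [reduce mod 43]
4 = 2^2·1; (2/43) = -1 since 43 mod 8 = 3, so (4/43) = (-1)^2·(1/43); sign now -1
(1/43) = 1; final value = sign = -1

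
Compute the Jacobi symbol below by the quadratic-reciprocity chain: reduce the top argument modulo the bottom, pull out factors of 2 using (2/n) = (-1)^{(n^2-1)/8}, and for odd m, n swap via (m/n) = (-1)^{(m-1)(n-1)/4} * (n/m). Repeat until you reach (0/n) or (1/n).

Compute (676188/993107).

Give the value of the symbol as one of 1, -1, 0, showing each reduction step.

factor out 2^2: 676188 = 2^2·169047; with 993107 mod 8 = 3, (2/993107) = -1; sign now +1; continue with (169047/993107)
flip (169047/993107) -> (993107/169047): both odd, 169047 mod 4 = 3, 993107 mod 4 = 3, so the flip contributes -1; sign now -1
(993107/169047): 993107 mod 169047 = 147872, so (993107/169047) = (147872/169047)
factor out 2^5: 147872 = 2^5·4621; with 169047 mod 8 = 7, (2/169047) = +1; sign now -1; continue with (4621/169047)
flip (4621/169047) -> (169047/4621): both odd, 4621 mod 4 = 1, 169047 mod 4 = 3, so the flip contributes +1; sign now -1
(169047/4621): 169047 mod 4621 = 2691, so (169047/4621) = (2691/4621)
flip (2691/4621) -> (4621/2691): both odd, 2691 mod 4 = 3, 4621 mod 4 = 1, so the flip contributes +1; sign now -1
(4621/2691): 4621 mod 2691 = 1930, so (4621/2691) = (1930/2691)
factor out 2^1: 1930 = 2^1·965; with 2691 mod 8 = 3, (2/2691) = -1; sign now +1; continue with (965/2691)
flip (965/2691) -> (2691/965): both odd, 965 mod 4 = 1, 2691 mod 4 = 3, so the flip contributes +1; sign now +1
(2691/965): 2691 mod 965 = 761, so (2691/965) = (761/965)
flip (761/965) -> (965/761): both odd, 761 mod 4 = 1, 965 mod 4 = 1, so the flip contributes +1; sign now +1
(965/761): 965 mod 761 = 204, so (965/761) = (204/761)
factor out 2^2: 204 = 2^2·51; with 761 mod 8 = 1, (2/761) = +1; sign now +1; continue with (51/761)
flip (51/761) -> (761/51): both odd, 51 mod 4 = 3, 761 mod 4 = 1, so the flip contributes +1; sign now +1
(761/51): 761 mod 51 = 47, so (761/51) = (47/51)
flip (47/51) -> (51/47): both odd, 47 mod 4 = 3, 51 mod 4 = 3, so the flip contributes -1; sign now -1
(51/47): 51 mod 47 = 4, so (51/47) = (4/47)
factor out 2^2: 4 = 2^2·1; with 47 mod 8 = 7, (2/47) = +1; sign now -1; continue with (1/47)
reached (1/47) = 1, so the symbol is -1

-1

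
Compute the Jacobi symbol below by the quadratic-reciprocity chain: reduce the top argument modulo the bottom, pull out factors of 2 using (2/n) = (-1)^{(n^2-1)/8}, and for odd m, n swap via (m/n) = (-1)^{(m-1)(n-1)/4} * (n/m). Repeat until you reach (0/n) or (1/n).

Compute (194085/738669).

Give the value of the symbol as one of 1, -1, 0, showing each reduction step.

reciprocity: (194085/738669) = +1·(738669/194085) since 194085 mod 4 = 1, 738669 mod 4 = 1; sign now +1
(738669/194085) = (156414/194085)   [reduce mod 194085]
156414 = 2^1·78207; (2/194085) = -1 since 194085 mod 8 = 5, so (156414/194085) = (-1)^1·(78207/194085); sign now -1
reciprocity: (78207/194085) = +1·(194085/78207) since 78207 mod 4 = 3, 194085 mod 4 = 1; sign now -1
(194085/78207) = (37671/78207)   [reduce mod 78207]
reciprocity: (37671/78207) = -1·(78207/37671) since 37671 mod 4 = 3, 78207 mod 4 = 3; sign now +1
(78207/37671) = (2865/37671)   [reduce mod 37671]
reciprocity: (2865/37671) = +1·(37671/2865) since 2865 mod 4 = 1, 37671 mod 4 = 3; sign now +1
(37671/2865) = (426/2865)   [reduce mod 2865]
426 = 2^1·213; (2/2865) = +1 since 2865 mod 8 = 1, so (426/2865) = (+1)^1·(213/2865); sign now +1
reciprocity: (213/2865) = +1·(2865/213) since 213 mod 4 = 1, 2865 mod 4 = 1; sign now +1
(2865/213) = (96/213)   [reduce mod 213]
96 = 2^5·3; (2/213) = -1 since 213 mod 8 = 5, so (96/213) = (-1)^5·(3/213); sign now -1
reciprocity: (3/213) = +1·(213/3) since 3 mod 4 = 3, 213 mod 4 = 1; sign now -1
(213/3) = (0/3)   [reduce mod 3]
(0/3) = 0   [gcd(a, n) > 1]; final value = 0

0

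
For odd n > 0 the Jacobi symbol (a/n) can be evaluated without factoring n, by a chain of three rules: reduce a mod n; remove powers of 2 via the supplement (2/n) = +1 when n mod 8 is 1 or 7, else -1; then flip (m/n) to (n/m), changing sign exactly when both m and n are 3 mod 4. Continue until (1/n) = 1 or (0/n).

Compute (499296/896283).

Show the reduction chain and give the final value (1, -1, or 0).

factor out 2^5: 499296 = 2^5·15603; with 896283 mod 8 = 3, (2/896283) = -1; sign now -1; continue with (15603/896283)
flip (15603/896283) -> (896283/15603): both odd, 15603 mod 4 = 3, 896283 mod 4 = 3, so the flip contributes -1; sign now +1
(896283/15603): 896283 mod 15603 = 6912, so (896283/15603) = (6912/15603)
factor out 2^8: 6912 = 2^8·27; with 15603 mod 8 = 3, (2/15603) = -1; sign now +1; continue with (27/15603)
flip (27/15603) -> (15603/27): both odd, 27 mod 4 = 3, 15603 mod 4 = 3, so the flip contributes -1; sign now -1
(15603/27): 15603 mod 27 = 24, so (15603/27) = (24/27)
factor out 2^3: 24 = 2^3·3; with 27 mod 8 = 3, (2/27) = -1; sign now +1; continue with (3/27)
flip (3/27) -> (27/3): both odd, 3 mod 4 = 3, 27 mod 4 = 3, so the flip contributes -1; sign now -1
(27/3): 27 mod 3 = 0, so (27/3) = (0/3)
reached (0/3); gcd(a, n) > 1, so (0/3) = 0 and the symbol is 0

0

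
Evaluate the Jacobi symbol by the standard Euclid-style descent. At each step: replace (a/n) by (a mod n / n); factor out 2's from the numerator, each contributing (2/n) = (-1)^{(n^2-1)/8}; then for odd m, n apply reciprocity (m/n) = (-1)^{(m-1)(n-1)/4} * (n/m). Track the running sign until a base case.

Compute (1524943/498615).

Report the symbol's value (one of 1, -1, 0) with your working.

(1524943/498615): 1524943 mod 498615 = 29098, so (1524943/498615) = (29098/498615)
factor out 2^1: 29098 = 2^1·14549; with 498615 mod 8 = 7, (2/498615) = +1; sign now +1; continue with (14549/498615)
flip (14549/498615) -> (498615/14549): both odd, 14549 mod 4 = 1, 498615 mod 4 = 3, so the flip contributes +1; sign now +1
(498615/14549): 498615 mod 14549 = 3949, so (498615/14549) = (3949/14549)
flip (3949/14549) -> (14549/3949): both odd, 3949 mod 4 = 1, 14549 mod 4 = 1, so the flip contributes +1; sign now +1
(14549/3949): 14549 mod 3949 = 2702, so (14549/3949) = (2702/3949)
factor out 2^1: 2702 = 2^1·1351; with 3949 mod 8 = 5, (2/3949) = -1; sign now -1; continue with (1351/3949)
flip (1351/3949) -> (3949/1351): both odd, 1351 mod 4 = 3, 3949 mod 4 = 1, so the flip contributes +1; sign now -1
(3949/1351): 3949 mod 1351 = 1247, so (3949/1351) = (1247/1351)
flip (1247/1351) -> (1351/1247): both odd, 1247 mod 4 = 3, 1351 mod 4 = 3, so the flip contributes -1; sign now +1
(1351/1247): 1351 mod 1247 = 104, so (1351/1247) = (104/1247)
factor out 2^3: 104 = 2^3·13; with 1247 mod 8 = 7, (2/1247) = +1; sign now +1; continue with (13/1247)
flip (13/1247) -> (1247/13): both odd, 13 mod 4 = 1, 1247 mod 4 = 3, so the flip contributes +1; sign now +1
(1247/13): 1247 mod 13 = 12, so (1247/13) = (12/13)
factor out 2^2: 12 = 2^2·3; with 13 mod 8 = 5, (2/13) = -1; sign now +1; continue with (3/13)
flip (3/13) -> (13/3): both odd, 3 mod 4 = 3, 13 mod 4 = 1, so the flip contributes +1; sign now +1
(13/3): 13 mod 3 = 1, so (13/3) = (1/3)
reached (1/3) = 1, so the symbol is +1

1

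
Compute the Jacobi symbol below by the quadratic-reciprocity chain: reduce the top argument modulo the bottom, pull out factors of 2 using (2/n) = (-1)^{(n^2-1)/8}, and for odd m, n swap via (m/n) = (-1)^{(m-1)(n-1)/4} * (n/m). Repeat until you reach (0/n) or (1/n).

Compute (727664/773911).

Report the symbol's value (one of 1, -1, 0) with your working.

-1

factor out 2^4: 727664 = 2^4·45479; with 773911 mod 8 = 7, (2/773911) = +1; sign now +1; continue with (45479/773911)
flip (45479/773911) -> (773911/45479): both odd, 45479 mod 4 = 3, 773911 mod 4 = 3, so the flip contributes -1; sign now -1
(773911/45479): 773911 mod 45479 = 768, so (773911/45479) = (768/45479)
factor out 2^8: 768 = 2^8·3; with 45479 mod 8 = 7, (2/45479) = +1; sign now -1; continue with (3/45479)
flip (3/45479) -> (45479/3): both odd, 3 mod 4 = 3, 45479 mod 4 = 3, so the flip contributes -1; sign now +1
(45479/3): 45479 mod 3 = 2, so (45479/3) = (2/3)
factor out 2^1: 2 = 2^1·1; with 3 mod 8 = 3, (2/3) = -1; sign now -1; continue with (1/3)
reached (1/3) = 1, so the symbol is -1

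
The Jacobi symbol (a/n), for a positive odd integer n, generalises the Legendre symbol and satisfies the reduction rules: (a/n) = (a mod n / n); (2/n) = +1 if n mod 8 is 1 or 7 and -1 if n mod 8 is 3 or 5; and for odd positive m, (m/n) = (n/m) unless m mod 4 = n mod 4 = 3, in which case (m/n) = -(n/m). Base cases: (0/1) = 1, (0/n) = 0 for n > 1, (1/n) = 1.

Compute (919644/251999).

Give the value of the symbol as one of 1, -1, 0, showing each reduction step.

0

(919644/251999): 919644 mod 251999 = 163647, so (919644/251999) = (163647/251999)
flip (163647/251999) -> (251999/163647): both odd, 163647 mod 4 = 3, 251999 mod 4 = 3, so the flip contributes -1; sign now -1
(251999/163647): 251999 mod 163647 = 88352, so (251999/163647) = (88352/163647)
factor out 2^5: 88352 = 2^5·2761; with 163647 mod 8 = 7, (2/163647) = +1; sign now -1; continue with (2761/163647)
flip (2761/163647) -> (163647/2761): both odd, 2761 mod 4 = 1, 163647 mod 4 = 3, so the flip contributes +1; sign now -1
(163647/2761): 163647 mod 2761 = 748, so (163647/2761) = (748/2761)
factor out 2^2: 748 = 2^2·187; with 2761 mod 8 = 1, (2/2761) = +1; sign now -1; continue with (187/2761)
flip (187/2761) -> (2761/187): both odd, 187 mod 4 = 3, 2761 mod 4 = 1, so the flip contributes +1; sign now -1
(2761/187): 2761 mod 187 = 143, so (2761/187) = (143/187)
flip (143/187) -> (187/143): both odd, 143 mod 4 = 3, 187 mod 4 = 3, so the flip contributes -1; sign now +1
(187/143): 187 mod 143 = 44, so (187/143) = (44/143)
factor out 2^2: 44 = 2^2·11; with 143 mod 8 = 7, (2/143) = +1; sign now +1; continue with (11/143)
flip (11/143) -> (143/11): both odd, 11 mod 4 = 3, 143 mod 4 = 3, so the flip contributes -1; sign now -1
(143/11): 143 mod 11 = 0, so (143/11) = (0/11)
reached (0/11); gcd(a, n) > 1, so (0/11) = 0 and the symbol is 0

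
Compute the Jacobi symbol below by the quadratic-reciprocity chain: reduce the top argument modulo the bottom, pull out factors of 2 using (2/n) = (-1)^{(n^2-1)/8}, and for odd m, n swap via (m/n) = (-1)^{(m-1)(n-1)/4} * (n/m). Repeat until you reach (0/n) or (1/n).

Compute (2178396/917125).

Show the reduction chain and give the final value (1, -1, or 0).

0

(2178396/917125) = (344146/917125)   [reduce mod 917125]
344146 = 2^1·172073; (2/917125) = -1 since 917125 mod 8 = 5, so (344146/917125) = (-1)^1·(172073/917125); sign now -1
reciprocity: (172073/917125) = +1·(917125/172073) since 172073 mod 4 = 1, 917125 mod 4 = 1; sign now -1
(917125/172073) = (56760/172073)   [reduce mod 172073]
56760 = 2^3·7095; (2/172073) = +1 since 172073 mod 8 = 1, so (56760/172073) = (+1)^3·(7095/172073); sign now -1
reciprocity: (7095/172073) = +1·(172073/7095) since 7095 mod 4 = 3, 172073 mod 4 = 1; sign now -1
(172073/7095) = (1793/7095)   [reduce mod 7095]
reciprocity: (1793/7095) = +1·(7095/1793) since 1793 mod 4 = 1, 7095 mod 4 = 3; sign now -1
(7095/1793) = (1716/1793)   [reduce mod 1793]
1716 = 2^2·429; (2/1793) = +1 since 1793 mod 8 = 1, so (1716/1793) = (+1)^2·(429/1793); sign now -1
reciprocity: (429/1793) = +1·(1793/429) since 429 mod 4 = 1, 1793 mod 4 = 1; sign now -1
(1793/429) = (77/429)   [reduce mod 429]
reciprocity: (77/429) = +1·(429/77) since 77 mod 4 = 1, 429 mod 4 = 1; sign now -1
(429/77) = (44/77)   [reduce mod 77]
44 = 2^2·11; (2/77) = -1 since 77 mod 8 = 5, so (44/77) = (-1)^2·(11/77); sign now -1
reciprocity: (11/77) = +1·(77/11) since 11 mod 4 = 3, 77 mod 4 = 1; sign now -1
(77/11) = (0/11)   [reduce mod 11]
(0/11) = 0   [gcd(a, n) > 1]; final value = 0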